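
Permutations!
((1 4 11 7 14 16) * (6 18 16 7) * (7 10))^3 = ((1 4 11 6 18 16)(7 14 10))^3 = (1 6)(4 18)(11 16)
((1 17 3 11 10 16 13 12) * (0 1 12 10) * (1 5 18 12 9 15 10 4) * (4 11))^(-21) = (0 11 13 16 10 15 9 12 18 5)(1 4 3 17)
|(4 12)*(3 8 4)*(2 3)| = 5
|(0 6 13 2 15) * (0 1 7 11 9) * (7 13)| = 20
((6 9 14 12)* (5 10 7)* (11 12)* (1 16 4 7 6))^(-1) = ((1 16 4 7 5 10 6 9 14 11 12))^(-1) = (1 12 11 14 9 6 10 5 7 4 16)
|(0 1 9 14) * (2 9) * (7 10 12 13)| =20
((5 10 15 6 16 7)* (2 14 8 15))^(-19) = ((2 14 8 15 6 16 7 5 10))^(-19) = (2 10 5 7 16 6 15 8 14)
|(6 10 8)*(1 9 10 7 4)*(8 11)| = |(1 9 10 11 8 6 7 4)| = 8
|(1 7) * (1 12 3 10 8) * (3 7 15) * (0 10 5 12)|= |(0 10 8 1 15 3 5 12 7)|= 9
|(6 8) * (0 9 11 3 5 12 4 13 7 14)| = 10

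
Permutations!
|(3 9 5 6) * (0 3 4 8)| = |(0 3 9 5 6 4 8)| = 7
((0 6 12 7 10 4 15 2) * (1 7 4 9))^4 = (0 15 12)(2 4 6)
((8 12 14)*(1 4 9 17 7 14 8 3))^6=(1 3 14 7 17 9 4)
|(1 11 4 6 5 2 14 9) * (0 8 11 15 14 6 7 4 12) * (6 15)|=28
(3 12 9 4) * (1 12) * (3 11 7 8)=[0, 12, 2, 1, 11, 5, 6, 8, 3, 4, 10, 7, 9]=(1 12 9 4 11 7 8 3)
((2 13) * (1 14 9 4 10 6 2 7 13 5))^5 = ((1 14 9 4 10 6 2 5)(7 13))^5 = (1 6 9 5 10 14 2 4)(7 13)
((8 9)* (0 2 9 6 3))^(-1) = ((0 2 9 8 6 3))^(-1) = (0 3 6 8 9 2)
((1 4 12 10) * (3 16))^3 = (1 10 12 4)(3 16) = ((1 4 12 10)(3 16))^3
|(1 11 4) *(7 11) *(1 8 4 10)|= |(1 7 11 10)(4 8)|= 4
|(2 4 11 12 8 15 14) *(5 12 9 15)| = |(2 4 11 9 15 14)(5 12 8)| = 6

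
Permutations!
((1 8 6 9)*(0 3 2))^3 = (1 9 6 8)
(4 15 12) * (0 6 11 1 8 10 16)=(0 6 11 1 8 10 16)(4 15 12)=[6, 8, 2, 3, 15, 5, 11, 7, 10, 9, 16, 1, 4, 13, 14, 12, 0]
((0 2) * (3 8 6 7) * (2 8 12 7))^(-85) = ((0 8 6 2)(3 12 7))^(-85) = (0 2 6 8)(3 7 12)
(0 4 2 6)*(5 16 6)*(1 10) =[4, 10, 5, 3, 2, 16, 0, 7, 8, 9, 1, 11, 12, 13, 14, 15, 6] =(0 4 2 5 16 6)(1 10)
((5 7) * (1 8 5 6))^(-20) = ((1 8 5 7 6))^(-20) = (8)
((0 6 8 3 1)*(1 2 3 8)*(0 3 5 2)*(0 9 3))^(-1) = (0 1 6)(2 5)(3 9)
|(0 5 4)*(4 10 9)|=5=|(0 5 10 9 4)|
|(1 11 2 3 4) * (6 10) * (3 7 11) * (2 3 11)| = 4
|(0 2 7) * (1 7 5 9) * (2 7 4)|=10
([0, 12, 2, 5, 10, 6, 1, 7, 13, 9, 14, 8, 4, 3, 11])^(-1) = (1 6 5 3 13 8 11 14 10 4 12)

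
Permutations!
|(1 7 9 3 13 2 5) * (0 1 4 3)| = 20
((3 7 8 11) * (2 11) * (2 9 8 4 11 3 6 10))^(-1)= ((2 3 7 4 11 6 10)(8 9))^(-1)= (2 10 6 11 4 7 3)(8 9)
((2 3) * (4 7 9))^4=((2 3)(4 7 9))^4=(4 7 9)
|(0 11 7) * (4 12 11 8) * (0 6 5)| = 8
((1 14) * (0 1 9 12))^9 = ((0 1 14 9 12))^9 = (0 12 9 14 1)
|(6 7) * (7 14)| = 3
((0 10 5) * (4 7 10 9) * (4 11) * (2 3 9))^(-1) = ((0 2 3 9 11 4 7 10 5))^(-1) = (0 5 10 7 4 11 9 3 2)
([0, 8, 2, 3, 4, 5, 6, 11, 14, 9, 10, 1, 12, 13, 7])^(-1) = (1 11 7 14 8)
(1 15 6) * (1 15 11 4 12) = (1 11 4 12)(6 15) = [0, 11, 2, 3, 12, 5, 15, 7, 8, 9, 10, 4, 1, 13, 14, 6]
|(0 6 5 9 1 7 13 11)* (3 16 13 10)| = |(0 6 5 9 1 7 10 3 16 13 11)| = 11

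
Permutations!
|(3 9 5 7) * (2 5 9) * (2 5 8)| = |(9)(2 8)(3 5 7)| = 6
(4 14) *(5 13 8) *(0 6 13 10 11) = (0 6 13 8 5 10 11)(4 14) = [6, 1, 2, 3, 14, 10, 13, 7, 5, 9, 11, 0, 12, 8, 4]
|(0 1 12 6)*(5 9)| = 4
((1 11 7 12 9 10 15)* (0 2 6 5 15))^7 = (0 7 5 10 11 6 9 1 2 12 15)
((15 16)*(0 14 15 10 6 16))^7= (0 14 15)(6 16 10)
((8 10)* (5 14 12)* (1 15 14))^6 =(1 15 14 12 5)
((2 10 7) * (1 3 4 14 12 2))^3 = (1 14 10 3 12 7 4 2)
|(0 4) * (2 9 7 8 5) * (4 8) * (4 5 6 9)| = |(0 8 6 9 7 5 2 4)| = 8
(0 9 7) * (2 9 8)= (0 8 2 9 7)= [8, 1, 9, 3, 4, 5, 6, 0, 2, 7]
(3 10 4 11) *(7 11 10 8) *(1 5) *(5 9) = (1 9 5)(3 8 7 11)(4 10) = [0, 9, 2, 8, 10, 1, 6, 11, 7, 5, 4, 3]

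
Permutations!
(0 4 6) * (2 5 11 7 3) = (0 4 6)(2 5 11 7 3) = [4, 1, 5, 2, 6, 11, 0, 3, 8, 9, 10, 7]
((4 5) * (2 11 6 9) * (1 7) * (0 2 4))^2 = ((0 2 11 6 9 4 5)(1 7))^2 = (0 11 9 5 2 6 4)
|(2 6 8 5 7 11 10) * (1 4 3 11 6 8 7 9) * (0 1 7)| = |(0 1 4 3 11 10 2 8 5 9 7 6)| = 12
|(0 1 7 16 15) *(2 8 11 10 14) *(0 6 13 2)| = |(0 1 7 16 15 6 13 2 8 11 10 14)| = 12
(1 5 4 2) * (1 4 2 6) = [0, 5, 4, 3, 6, 2, 1] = (1 5 2 4 6)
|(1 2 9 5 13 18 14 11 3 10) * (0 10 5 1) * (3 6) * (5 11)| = |(0 10)(1 2 9)(3 11 6)(5 13 18 14)| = 12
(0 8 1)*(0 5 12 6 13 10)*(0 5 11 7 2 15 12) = (0 8 1 11 7 2 15 12 6 13 10 5) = [8, 11, 15, 3, 4, 0, 13, 2, 1, 9, 5, 7, 6, 10, 14, 12]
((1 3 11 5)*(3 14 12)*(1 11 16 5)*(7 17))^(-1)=((1 14 12 3 16 5 11)(7 17))^(-1)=(1 11 5 16 3 12 14)(7 17)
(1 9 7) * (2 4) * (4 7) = (1 9 4 2 7) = [0, 9, 7, 3, 2, 5, 6, 1, 8, 4]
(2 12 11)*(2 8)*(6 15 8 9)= (2 12 11 9 6 15 8)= [0, 1, 12, 3, 4, 5, 15, 7, 2, 6, 10, 9, 11, 13, 14, 8]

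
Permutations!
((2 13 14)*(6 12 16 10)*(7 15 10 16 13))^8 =((16)(2 7 15 10 6 12 13 14))^8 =(16)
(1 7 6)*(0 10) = (0 10)(1 7 6) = [10, 7, 2, 3, 4, 5, 1, 6, 8, 9, 0]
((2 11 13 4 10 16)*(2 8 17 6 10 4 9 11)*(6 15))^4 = ((6 10 16 8 17 15)(9 11 13))^4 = (6 17 16)(8 10 15)(9 11 13)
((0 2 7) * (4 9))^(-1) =((0 2 7)(4 9))^(-1) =(0 7 2)(4 9)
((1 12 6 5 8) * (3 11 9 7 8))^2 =((1 12 6 5 3 11 9 7 8))^2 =(1 6 3 9 8 12 5 11 7)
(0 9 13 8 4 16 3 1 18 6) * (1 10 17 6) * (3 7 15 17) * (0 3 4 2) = (0 9 13 8 2)(1 18)(3 10 4 16 7 15 17 6) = [9, 18, 0, 10, 16, 5, 3, 15, 2, 13, 4, 11, 12, 8, 14, 17, 7, 6, 1]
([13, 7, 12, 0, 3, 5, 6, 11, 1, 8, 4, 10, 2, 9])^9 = [3, 8, 12, 4, 10, 5, 6, 1, 9, 13, 11, 7, 2, 0]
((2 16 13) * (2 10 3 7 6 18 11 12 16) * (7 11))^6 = (18) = ((3 11 12 16 13 10)(6 18 7))^6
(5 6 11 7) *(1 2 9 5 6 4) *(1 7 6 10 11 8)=(1 2 9 5 4 7 10 11 6 8)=[0, 2, 9, 3, 7, 4, 8, 10, 1, 5, 11, 6]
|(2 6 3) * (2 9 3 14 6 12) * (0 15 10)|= 6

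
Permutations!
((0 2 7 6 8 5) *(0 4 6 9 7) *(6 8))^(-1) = (0 2)(4 5 8)(7 9)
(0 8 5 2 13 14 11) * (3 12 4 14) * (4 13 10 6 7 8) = [4, 1, 10, 12, 14, 2, 7, 8, 5, 9, 6, 0, 13, 3, 11] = (0 4 14 11)(2 10 6 7 8 5)(3 12 13)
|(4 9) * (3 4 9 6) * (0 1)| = 6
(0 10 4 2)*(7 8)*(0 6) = (0 10 4 2 6)(7 8) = [10, 1, 6, 3, 2, 5, 0, 8, 7, 9, 4]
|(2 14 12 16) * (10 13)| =4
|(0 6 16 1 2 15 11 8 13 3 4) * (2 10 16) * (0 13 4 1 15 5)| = 36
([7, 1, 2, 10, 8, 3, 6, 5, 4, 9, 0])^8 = (0 3 7 10 5)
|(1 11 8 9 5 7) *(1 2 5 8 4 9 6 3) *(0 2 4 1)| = 18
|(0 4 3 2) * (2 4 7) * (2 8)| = 4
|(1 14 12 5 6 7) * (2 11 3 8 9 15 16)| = 42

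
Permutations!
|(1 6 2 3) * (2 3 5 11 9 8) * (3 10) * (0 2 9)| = |(0 2 5 11)(1 6 10 3)(8 9)| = 4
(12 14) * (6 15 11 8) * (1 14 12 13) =(1 14 13)(6 15 11 8) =[0, 14, 2, 3, 4, 5, 15, 7, 6, 9, 10, 8, 12, 1, 13, 11]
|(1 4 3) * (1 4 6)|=2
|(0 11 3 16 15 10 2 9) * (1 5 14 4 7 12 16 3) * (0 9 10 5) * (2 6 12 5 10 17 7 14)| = |(0 11 1)(2 17 7 5)(4 14)(6 12 16 15 10)| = 60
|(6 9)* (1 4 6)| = 4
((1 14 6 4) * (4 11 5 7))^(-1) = (1 4 7 5 11 6 14)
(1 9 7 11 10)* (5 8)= [0, 9, 2, 3, 4, 8, 6, 11, 5, 7, 1, 10]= (1 9 7 11 10)(5 8)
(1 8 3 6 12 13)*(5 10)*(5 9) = [0, 8, 2, 6, 4, 10, 12, 7, 3, 5, 9, 11, 13, 1] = (1 8 3 6 12 13)(5 10 9)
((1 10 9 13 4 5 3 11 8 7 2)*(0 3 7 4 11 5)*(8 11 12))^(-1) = (0 4 8 12 13 9 10 1 2 7 5 3) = ((0 3 5 7 2 1 10 9 13 12 8 4))^(-1)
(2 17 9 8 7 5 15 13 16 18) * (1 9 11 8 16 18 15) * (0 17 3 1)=[17, 9, 3, 1, 4, 0, 6, 5, 7, 16, 10, 8, 12, 18, 14, 13, 15, 11, 2]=(0 17 11 8 7 5)(1 9 16 15 13 18 2 3)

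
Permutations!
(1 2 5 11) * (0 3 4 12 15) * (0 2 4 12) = [3, 4, 5, 12, 0, 11, 6, 7, 8, 9, 10, 1, 15, 13, 14, 2] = (0 3 12 15 2 5 11 1 4)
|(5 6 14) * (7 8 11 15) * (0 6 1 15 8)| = |(0 6 14 5 1 15 7)(8 11)| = 14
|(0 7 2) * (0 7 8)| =|(0 8)(2 7)| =2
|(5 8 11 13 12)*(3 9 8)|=|(3 9 8 11 13 12 5)|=7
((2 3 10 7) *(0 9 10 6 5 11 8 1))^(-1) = (0 1 8 11 5 6 3 2 7 10 9)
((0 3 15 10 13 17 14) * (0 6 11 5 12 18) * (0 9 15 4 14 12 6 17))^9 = ((0 3 4 14 17 12 18 9 15 10 13)(5 6 11))^9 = (0 10 9 12 14 3 13 15 18 17 4)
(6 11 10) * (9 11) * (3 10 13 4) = (3 10 6 9 11 13 4) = [0, 1, 2, 10, 3, 5, 9, 7, 8, 11, 6, 13, 12, 4]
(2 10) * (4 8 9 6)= (2 10)(4 8 9 6)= [0, 1, 10, 3, 8, 5, 4, 7, 9, 6, 2]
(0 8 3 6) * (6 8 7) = [7, 1, 2, 8, 4, 5, 0, 6, 3] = (0 7 6)(3 8)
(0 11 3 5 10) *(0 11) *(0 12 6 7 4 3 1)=[12, 0, 2, 5, 3, 10, 7, 4, 8, 9, 11, 1, 6]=(0 12 6 7 4 3 5 10 11 1)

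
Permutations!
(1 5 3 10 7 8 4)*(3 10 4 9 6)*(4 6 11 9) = [0, 5, 2, 6, 1, 10, 3, 8, 4, 11, 7, 9] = (1 5 10 7 8 4)(3 6)(9 11)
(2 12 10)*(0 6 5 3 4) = (0 6 5 3 4)(2 12 10) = [6, 1, 12, 4, 0, 3, 5, 7, 8, 9, 2, 11, 10]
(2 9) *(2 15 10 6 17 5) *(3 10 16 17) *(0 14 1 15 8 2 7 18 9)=(0 14 1 15 16 17 5 7 18 9 8 2)(3 10 6)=[14, 15, 0, 10, 4, 7, 3, 18, 2, 8, 6, 11, 12, 13, 1, 16, 17, 5, 9]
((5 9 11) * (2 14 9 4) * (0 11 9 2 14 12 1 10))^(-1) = ((0 11 5 4 14 2 12 1 10))^(-1) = (0 10 1 12 2 14 4 5 11)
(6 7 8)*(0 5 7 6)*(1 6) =(0 5 7 8)(1 6) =[5, 6, 2, 3, 4, 7, 1, 8, 0]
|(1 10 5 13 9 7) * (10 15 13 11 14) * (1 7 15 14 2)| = 6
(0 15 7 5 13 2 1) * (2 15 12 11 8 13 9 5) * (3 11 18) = (0 12 18 3 11 8 13 15 7 2 1)(5 9) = [12, 0, 1, 11, 4, 9, 6, 2, 13, 5, 10, 8, 18, 15, 14, 7, 16, 17, 3]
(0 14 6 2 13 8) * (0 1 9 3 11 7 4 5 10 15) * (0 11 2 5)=[14, 9, 13, 2, 0, 10, 5, 4, 1, 3, 15, 7, 12, 8, 6, 11]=(0 14 6 5 10 15 11 7 4)(1 9 3 2 13 8)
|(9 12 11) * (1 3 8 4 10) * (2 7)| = 30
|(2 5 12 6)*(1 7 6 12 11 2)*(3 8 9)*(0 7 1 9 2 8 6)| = |(12)(0 7)(2 5 11 8)(3 6 9)| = 12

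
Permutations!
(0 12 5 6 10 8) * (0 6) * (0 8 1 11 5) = (0 12)(1 11 5 8 6 10) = [12, 11, 2, 3, 4, 8, 10, 7, 6, 9, 1, 5, 0]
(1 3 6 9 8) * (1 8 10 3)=[0, 1, 2, 6, 4, 5, 9, 7, 8, 10, 3]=(3 6 9 10)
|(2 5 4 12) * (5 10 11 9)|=7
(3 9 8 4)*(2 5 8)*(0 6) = (0 6)(2 5 8 4 3 9) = [6, 1, 5, 9, 3, 8, 0, 7, 4, 2]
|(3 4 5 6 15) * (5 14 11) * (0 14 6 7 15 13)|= |(0 14 11 5 7 15 3 4 6 13)|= 10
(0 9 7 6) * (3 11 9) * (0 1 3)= (1 3 11 9 7 6)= [0, 3, 2, 11, 4, 5, 1, 6, 8, 7, 10, 9]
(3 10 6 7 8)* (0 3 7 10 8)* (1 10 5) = (0 3 8 7)(1 10 6 5) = [3, 10, 2, 8, 4, 1, 5, 0, 7, 9, 6]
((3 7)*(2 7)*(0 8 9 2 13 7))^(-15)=(13)(0 8 9 2)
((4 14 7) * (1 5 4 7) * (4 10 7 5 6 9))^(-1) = ((1 6 9 4 14)(5 10 7))^(-1) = (1 14 4 9 6)(5 7 10)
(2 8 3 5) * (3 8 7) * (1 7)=[0, 7, 1, 5, 4, 2, 6, 3, 8]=(8)(1 7 3 5 2)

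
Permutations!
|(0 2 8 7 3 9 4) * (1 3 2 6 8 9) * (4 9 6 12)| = |(0 12 4)(1 3)(2 6 8 7)| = 12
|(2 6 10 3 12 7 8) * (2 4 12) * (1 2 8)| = 9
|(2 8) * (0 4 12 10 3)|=|(0 4 12 10 3)(2 8)|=10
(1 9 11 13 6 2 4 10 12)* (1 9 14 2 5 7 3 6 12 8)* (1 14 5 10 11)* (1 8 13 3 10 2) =(1 5 7 10 13 12 9 8 14)(2 4 11 3 6) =[0, 5, 4, 6, 11, 7, 2, 10, 14, 8, 13, 3, 9, 12, 1]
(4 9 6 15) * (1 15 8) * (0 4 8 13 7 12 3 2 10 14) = (0 4 9 6 13 7 12 3 2 10 14)(1 15 8) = [4, 15, 10, 2, 9, 5, 13, 12, 1, 6, 14, 11, 3, 7, 0, 8]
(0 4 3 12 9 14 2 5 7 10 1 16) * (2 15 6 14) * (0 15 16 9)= (0 4 3 12)(1 9 2 5 7 10)(6 14 16 15)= [4, 9, 5, 12, 3, 7, 14, 10, 8, 2, 1, 11, 0, 13, 16, 6, 15]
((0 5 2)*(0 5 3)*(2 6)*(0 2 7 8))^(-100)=(0 7 5 3 8 6 2)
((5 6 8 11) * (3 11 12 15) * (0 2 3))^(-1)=(0 15 12 8 6 5 11 3 2)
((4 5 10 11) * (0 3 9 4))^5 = ((0 3 9 4 5 10 11))^5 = (0 10 4 3 11 5 9)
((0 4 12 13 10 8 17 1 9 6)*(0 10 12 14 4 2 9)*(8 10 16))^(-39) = (0 2 9 6 16 8 17 1)(4 14)(12 13)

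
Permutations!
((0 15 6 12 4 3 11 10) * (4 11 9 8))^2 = (0 6 11)(3 8)(4 9)(10 15 12)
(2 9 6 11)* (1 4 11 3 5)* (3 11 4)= (1 3 5)(2 9 6 11)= [0, 3, 9, 5, 4, 1, 11, 7, 8, 6, 10, 2]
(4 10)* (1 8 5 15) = [0, 8, 2, 3, 10, 15, 6, 7, 5, 9, 4, 11, 12, 13, 14, 1] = (1 8 5 15)(4 10)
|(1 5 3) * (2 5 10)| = 5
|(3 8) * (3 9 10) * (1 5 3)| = 6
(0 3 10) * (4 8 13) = (0 3 10)(4 8 13) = [3, 1, 2, 10, 8, 5, 6, 7, 13, 9, 0, 11, 12, 4]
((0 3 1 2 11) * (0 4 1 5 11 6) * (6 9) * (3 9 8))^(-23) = (0 9 6)(1 11 3 2 4 5 8)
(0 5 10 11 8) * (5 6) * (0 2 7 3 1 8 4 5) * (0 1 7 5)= (0 6 1 8 2 5 10 11 4)(3 7)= [6, 8, 5, 7, 0, 10, 1, 3, 2, 9, 11, 4]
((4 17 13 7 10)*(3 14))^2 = ((3 14)(4 17 13 7 10))^2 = (4 13 10 17 7)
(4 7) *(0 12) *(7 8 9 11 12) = (0 7 4 8 9 11 12) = [7, 1, 2, 3, 8, 5, 6, 4, 9, 11, 10, 12, 0]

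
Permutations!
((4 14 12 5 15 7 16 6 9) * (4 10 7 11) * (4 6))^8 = ((4 14 12 5 15 11 6 9 10 7 16))^8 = (4 10 11 12 16 9 15 14 7 6 5)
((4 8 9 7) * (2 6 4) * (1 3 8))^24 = ((1 3 8 9 7 2 6 4))^24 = (9)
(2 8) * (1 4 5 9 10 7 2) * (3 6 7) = (1 4 5 9 10 3 6 7 2 8) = [0, 4, 8, 6, 5, 9, 7, 2, 1, 10, 3]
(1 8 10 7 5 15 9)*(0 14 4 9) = (0 14 4 9 1 8 10 7 5 15) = [14, 8, 2, 3, 9, 15, 6, 5, 10, 1, 7, 11, 12, 13, 4, 0]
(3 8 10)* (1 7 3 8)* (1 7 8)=[0, 8, 2, 7, 4, 5, 6, 3, 10, 9, 1]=(1 8 10)(3 7)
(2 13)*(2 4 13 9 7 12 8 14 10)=[0, 1, 9, 3, 13, 5, 6, 12, 14, 7, 2, 11, 8, 4, 10]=(2 9 7 12 8 14 10)(4 13)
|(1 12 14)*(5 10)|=6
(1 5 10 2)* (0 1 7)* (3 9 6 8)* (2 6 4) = (0 1 5 10 6 8 3 9 4 2 7) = [1, 5, 7, 9, 2, 10, 8, 0, 3, 4, 6]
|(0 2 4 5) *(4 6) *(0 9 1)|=|(0 2 6 4 5 9 1)|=7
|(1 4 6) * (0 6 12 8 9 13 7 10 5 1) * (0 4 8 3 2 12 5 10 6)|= |(1 8 9 13 7 6 4 5)(2 12 3)|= 24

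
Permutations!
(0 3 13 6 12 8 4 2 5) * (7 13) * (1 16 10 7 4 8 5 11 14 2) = (0 3 4 1 16 10 7 13 6 12 5)(2 11 14) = [3, 16, 11, 4, 1, 0, 12, 13, 8, 9, 7, 14, 5, 6, 2, 15, 10]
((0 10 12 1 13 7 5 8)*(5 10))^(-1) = (0 8 5)(1 12 10 7 13)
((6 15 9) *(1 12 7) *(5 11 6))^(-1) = ((1 12 7)(5 11 6 15 9))^(-1) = (1 7 12)(5 9 15 6 11)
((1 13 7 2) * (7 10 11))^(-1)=((1 13 10 11 7 2))^(-1)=(1 2 7 11 10 13)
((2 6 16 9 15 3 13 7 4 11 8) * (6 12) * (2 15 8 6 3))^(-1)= (2 15 8 9 16 6 11 4 7 13 3 12)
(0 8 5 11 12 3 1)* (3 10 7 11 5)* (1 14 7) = [8, 0, 2, 14, 4, 5, 6, 11, 3, 9, 1, 12, 10, 13, 7] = (0 8 3 14 7 11 12 10 1)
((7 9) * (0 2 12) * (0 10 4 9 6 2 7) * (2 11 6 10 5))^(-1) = (0 9 4 10 7)(2 5 12)(6 11)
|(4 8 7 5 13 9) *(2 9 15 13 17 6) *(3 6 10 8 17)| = |(2 9 4 17 10 8 7 5 3 6)(13 15)| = 10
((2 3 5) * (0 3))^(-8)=((0 3 5 2))^(-8)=(5)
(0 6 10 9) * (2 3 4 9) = (0 6 10 2 3 4 9) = [6, 1, 3, 4, 9, 5, 10, 7, 8, 0, 2]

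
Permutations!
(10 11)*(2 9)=(2 9)(10 11)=[0, 1, 9, 3, 4, 5, 6, 7, 8, 2, 11, 10]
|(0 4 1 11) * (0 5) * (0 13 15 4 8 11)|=8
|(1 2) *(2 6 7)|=4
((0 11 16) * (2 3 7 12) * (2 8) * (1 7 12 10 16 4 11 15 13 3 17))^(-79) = ((0 15 13 3 12 8 2 17 1 7 10 16)(4 11))^(-79) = (0 8 10 3 1 15 2 16 12 7 13 17)(4 11)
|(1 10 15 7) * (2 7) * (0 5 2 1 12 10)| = |(0 5 2 7 12 10 15 1)| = 8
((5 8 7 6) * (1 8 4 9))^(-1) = (1 9 4 5 6 7 8)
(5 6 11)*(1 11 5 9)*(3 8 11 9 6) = (1 9)(3 8 11 6 5) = [0, 9, 2, 8, 4, 3, 5, 7, 11, 1, 10, 6]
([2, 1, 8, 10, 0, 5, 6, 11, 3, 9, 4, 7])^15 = (0 3)(2 10)(4 8)(7 11)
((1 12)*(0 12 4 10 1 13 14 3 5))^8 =((0 12 13 14 3 5)(1 4 10))^8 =(0 13 3)(1 10 4)(5 12 14)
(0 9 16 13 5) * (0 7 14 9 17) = (0 17)(5 7 14 9 16 13) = [17, 1, 2, 3, 4, 7, 6, 14, 8, 16, 10, 11, 12, 5, 9, 15, 13, 0]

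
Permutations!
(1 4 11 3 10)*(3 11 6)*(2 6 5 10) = (11)(1 4 5 10)(2 6 3) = [0, 4, 6, 2, 5, 10, 3, 7, 8, 9, 1, 11]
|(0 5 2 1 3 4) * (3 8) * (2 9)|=|(0 5 9 2 1 8 3 4)|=8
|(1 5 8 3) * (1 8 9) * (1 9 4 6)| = |(9)(1 5 4 6)(3 8)| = 4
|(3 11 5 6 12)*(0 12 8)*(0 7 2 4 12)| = |(2 4 12 3 11 5 6 8 7)| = 9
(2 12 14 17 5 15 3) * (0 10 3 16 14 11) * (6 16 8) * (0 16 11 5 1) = (0 10 3 2 12 5 15 8 6 11 16 14 17 1) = [10, 0, 12, 2, 4, 15, 11, 7, 6, 9, 3, 16, 5, 13, 17, 8, 14, 1]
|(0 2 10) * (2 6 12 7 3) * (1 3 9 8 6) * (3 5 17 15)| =|(0 1 5 17 15 3 2 10)(6 12 7 9 8)| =40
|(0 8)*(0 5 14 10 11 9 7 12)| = 9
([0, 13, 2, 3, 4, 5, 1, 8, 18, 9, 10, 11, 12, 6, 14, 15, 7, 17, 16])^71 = [0, 6, 2, 3, 4, 5, 13, 16, 7, 9, 10, 11, 12, 1, 14, 15, 18, 17, 8]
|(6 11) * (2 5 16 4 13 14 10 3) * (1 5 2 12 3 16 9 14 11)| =10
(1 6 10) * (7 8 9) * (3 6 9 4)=(1 9 7 8 4 3 6 10)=[0, 9, 2, 6, 3, 5, 10, 8, 4, 7, 1]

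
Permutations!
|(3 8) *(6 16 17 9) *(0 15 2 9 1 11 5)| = 10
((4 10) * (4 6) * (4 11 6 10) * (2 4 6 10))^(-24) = (2 4 6 11 10)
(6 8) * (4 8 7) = (4 8 6 7) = [0, 1, 2, 3, 8, 5, 7, 4, 6]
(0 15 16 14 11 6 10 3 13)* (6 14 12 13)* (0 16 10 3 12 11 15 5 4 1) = [5, 0, 2, 6, 1, 4, 3, 7, 8, 9, 12, 14, 13, 16, 15, 10, 11] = (0 5 4 1)(3 6)(10 12 13 16 11 14 15)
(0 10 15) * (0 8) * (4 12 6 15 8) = (0 10 8)(4 12 6 15) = [10, 1, 2, 3, 12, 5, 15, 7, 0, 9, 8, 11, 6, 13, 14, 4]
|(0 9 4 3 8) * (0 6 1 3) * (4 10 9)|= |(0 4)(1 3 8 6)(9 10)|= 4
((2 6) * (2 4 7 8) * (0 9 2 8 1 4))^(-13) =(0 6 2 9)(1 7 4)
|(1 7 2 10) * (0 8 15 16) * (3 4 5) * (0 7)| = 24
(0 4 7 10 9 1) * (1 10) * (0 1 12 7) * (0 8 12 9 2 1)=(0 4 8 12 7 9 10 2 1)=[4, 0, 1, 3, 8, 5, 6, 9, 12, 10, 2, 11, 7]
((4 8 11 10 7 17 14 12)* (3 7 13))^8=(3 10 8 12 17)(4 14 7 13 11)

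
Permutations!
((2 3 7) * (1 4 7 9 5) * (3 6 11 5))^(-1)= ((1 4 7 2 6 11 5)(3 9))^(-1)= (1 5 11 6 2 7 4)(3 9)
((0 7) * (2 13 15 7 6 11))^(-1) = (0 7 15 13 2 11 6)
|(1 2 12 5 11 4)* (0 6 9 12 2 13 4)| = |(0 6 9 12 5 11)(1 13 4)| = 6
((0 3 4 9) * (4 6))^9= (0 9 4 6 3)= ((0 3 6 4 9))^9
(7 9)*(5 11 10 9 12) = (5 11 10 9 7 12) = [0, 1, 2, 3, 4, 11, 6, 12, 8, 7, 9, 10, 5]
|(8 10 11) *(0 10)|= |(0 10 11 8)|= 4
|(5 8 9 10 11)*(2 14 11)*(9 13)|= 8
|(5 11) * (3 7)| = |(3 7)(5 11)| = 2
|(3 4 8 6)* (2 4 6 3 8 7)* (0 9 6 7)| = 8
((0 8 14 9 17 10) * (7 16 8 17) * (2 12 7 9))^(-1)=((0 17 10)(2 12 7 16 8 14))^(-1)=(0 10 17)(2 14 8 16 7 12)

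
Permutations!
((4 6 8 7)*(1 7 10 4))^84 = ((1 7)(4 6 8 10))^84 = (10)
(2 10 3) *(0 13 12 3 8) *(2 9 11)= [13, 1, 10, 9, 4, 5, 6, 7, 0, 11, 8, 2, 3, 12]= (0 13 12 3 9 11 2 10 8)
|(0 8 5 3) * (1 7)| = |(0 8 5 3)(1 7)| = 4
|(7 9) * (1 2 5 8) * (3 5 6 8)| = 4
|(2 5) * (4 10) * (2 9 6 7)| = |(2 5 9 6 7)(4 10)| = 10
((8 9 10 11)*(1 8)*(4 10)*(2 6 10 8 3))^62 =((1 3 2 6 10 11)(4 8 9))^62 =(1 2 10)(3 6 11)(4 9 8)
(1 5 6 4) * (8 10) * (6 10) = (1 5 10 8 6 4) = [0, 5, 2, 3, 1, 10, 4, 7, 6, 9, 8]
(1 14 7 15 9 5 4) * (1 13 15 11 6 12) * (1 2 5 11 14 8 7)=(1 8 7 14)(2 5 4 13 15 9 11 6 12)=[0, 8, 5, 3, 13, 4, 12, 14, 7, 11, 10, 6, 2, 15, 1, 9]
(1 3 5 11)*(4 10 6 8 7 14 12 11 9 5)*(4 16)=(1 3 16 4 10 6 8 7 14 12 11)(5 9)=[0, 3, 2, 16, 10, 9, 8, 14, 7, 5, 6, 1, 11, 13, 12, 15, 4]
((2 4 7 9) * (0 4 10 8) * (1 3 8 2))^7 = (2 10)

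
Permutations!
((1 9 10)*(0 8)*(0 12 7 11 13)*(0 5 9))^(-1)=((0 8 12 7 11 13 5 9 10 1))^(-1)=(0 1 10 9 5 13 11 7 12 8)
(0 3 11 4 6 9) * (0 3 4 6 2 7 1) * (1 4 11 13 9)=(0 11 6 1)(2 7 4)(3 13 9)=[11, 0, 7, 13, 2, 5, 1, 4, 8, 3, 10, 6, 12, 9]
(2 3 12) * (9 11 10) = (2 3 12)(9 11 10) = [0, 1, 3, 12, 4, 5, 6, 7, 8, 11, 9, 10, 2]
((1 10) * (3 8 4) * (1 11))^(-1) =(1 11 10)(3 4 8)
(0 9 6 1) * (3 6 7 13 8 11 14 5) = [9, 0, 2, 6, 4, 3, 1, 13, 11, 7, 10, 14, 12, 8, 5] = (0 9 7 13 8 11 14 5 3 6 1)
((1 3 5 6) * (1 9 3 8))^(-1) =(1 8)(3 9 6 5)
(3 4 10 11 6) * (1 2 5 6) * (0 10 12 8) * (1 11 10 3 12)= (0 3 4 1 2 5 6 12 8)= [3, 2, 5, 4, 1, 6, 12, 7, 0, 9, 10, 11, 8]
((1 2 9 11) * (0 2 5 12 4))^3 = (0 11 12 2 1 4 9 5)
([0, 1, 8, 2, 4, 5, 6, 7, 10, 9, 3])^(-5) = [0, 1, 3, 10, 4, 5, 6, 7, 2, 9, 8]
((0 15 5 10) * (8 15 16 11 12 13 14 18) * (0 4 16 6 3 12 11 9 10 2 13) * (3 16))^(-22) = ((0 6 16 9 10 4 3 12)(2 13 14 18 8 15 5))^(-22) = (0 16 10 3)(2 5 15 8 18 14 13)(4 12 6 9)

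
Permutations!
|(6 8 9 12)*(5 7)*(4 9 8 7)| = |(4 9 12 6 7 5)| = 6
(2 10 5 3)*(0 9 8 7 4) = (0 9 8 7 4)(2 10 5 3) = [9, 1, 10, 2, 0, 3, 6, 4, 7, 8, 5]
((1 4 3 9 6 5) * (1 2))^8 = (1 4 3 9 6 5 2)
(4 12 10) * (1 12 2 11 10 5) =[0, 12, 11, 3, 2, 1, 6, 7, 8, 9, 4, 10, 5] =(1 12 5)(2 11 10 4)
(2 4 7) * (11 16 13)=(2 4 7)(11 16 13)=[0, 1, 4, 3, 7, 5, 6, 2, 8, 9, 10, 16, 12, 11, 14, 15, 13]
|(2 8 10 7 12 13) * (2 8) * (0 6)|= |(0 6)(7 12 13 8 10)|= 10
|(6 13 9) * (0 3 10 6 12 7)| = 8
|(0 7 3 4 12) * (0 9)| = |(0 7 3 4 12 9)| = 6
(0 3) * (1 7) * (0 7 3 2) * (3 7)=(0 2)(1 7)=[2, 7, 0, 3, 4, 5, 6, 1]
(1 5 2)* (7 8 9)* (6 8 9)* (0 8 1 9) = (0 8 6 1 5 2 9 7) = [8, 5, 9, 3, 4, 2, 1, 0, 6, 7]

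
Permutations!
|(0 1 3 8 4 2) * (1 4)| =3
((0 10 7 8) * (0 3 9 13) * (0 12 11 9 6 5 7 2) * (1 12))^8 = ((0 10 2)(1 12 11 9 13)(3 6 5 7 8))^8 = (0 2 10)(1 9 12 13 11)(3 7 6 8 5)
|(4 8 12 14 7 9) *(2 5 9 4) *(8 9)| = |(2 5 8 12 14 7 4 9)| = 8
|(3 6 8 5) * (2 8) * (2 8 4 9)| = 12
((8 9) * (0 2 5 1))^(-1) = ((0 2 5 1)(8 9))^(-1) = (0 1 5 2)(8 9)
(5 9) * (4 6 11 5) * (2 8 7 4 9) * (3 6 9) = (2 8 7 4 9 3 6 11 5) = [0, 1, 8, 6, 9, 2, 11, 4, 7, 3, 10, 5]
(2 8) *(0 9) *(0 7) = (0 9 7)(2 8) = [9, 1, 8, 3, 4, 5, 6, 0, 2, 7]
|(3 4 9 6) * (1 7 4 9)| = |(1 7 4)(3 9 6)| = 3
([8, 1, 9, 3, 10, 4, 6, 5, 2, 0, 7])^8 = (10)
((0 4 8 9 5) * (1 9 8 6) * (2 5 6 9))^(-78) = (0 5 2 1 6 9 4)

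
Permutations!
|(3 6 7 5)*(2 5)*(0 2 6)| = |(0 2 5 3)(6 7)| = 4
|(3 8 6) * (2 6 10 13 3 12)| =12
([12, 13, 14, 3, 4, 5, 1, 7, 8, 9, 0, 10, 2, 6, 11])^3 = (0 14)(2 10)(11 12)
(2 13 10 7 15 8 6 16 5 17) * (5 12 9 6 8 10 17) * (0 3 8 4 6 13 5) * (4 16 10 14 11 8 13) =(0 3 13 17 2 5)(4 6 10 7 15 14 11 8 16 12 9) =[3, 1, 5, 13, 6, 0, 10, 15, 16, 4, 7, 8, 9, 17, 11, 14, 12, 2]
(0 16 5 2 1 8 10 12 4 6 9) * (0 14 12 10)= (0 16 5 2 1 8)(4 6 9 14 12)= [16, 8, 1, 3, 6, 2, 9, 7, 0, 14, 10, 11, 4, 13, 12, 15, 5]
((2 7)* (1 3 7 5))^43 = (1 2 3 5 7)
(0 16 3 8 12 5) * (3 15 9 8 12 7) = [16, 1, 2, 12, 4, 0, 6, 3, 7, 8, 10, 11, 5, 13, 14, 9, 15] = (0 16 15 9 8 7 3 12 5)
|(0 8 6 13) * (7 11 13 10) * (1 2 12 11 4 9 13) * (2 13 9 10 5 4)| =12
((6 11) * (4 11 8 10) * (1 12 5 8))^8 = ((1 12 5 8 10 4 11 6))^8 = (12)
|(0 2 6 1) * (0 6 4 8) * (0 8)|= |(8)(0 2 4)(1 6)|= 6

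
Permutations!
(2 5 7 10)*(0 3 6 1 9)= (0 3 6 1 9)(2 5 7 10)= [3, 9, 5, 6, 4, 7, 1, 10, 8, 0, 2]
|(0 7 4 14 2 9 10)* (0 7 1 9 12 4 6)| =|(0 1 9 10 7 6)(2 12 4 14)| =12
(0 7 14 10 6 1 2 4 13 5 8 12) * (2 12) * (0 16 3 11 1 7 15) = (0 15)(1 12 16 3 11)(2 4 13 5 8)(6 7 14 10) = [15, 12, 4, 11, 13, 8, 7, 14, 2, 9, 6, 1, 16, 5, 10, 0, 3]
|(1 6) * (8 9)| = 2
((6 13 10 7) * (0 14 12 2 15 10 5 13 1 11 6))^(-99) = ((0 14 12 2 15 10 7)(1 11 6)(5 13))^(-99) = (0 7 10 15 2 12 14)(5 13)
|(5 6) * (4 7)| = |(4 7)(5 6)| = 2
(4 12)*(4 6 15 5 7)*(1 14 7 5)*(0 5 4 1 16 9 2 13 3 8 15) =(0 5 4 12 6)(1 14 7)(2 13 3 8 15 16 9) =[5, 14, 13, 8, 12, 4, 0, 1, 15, 2, 10, 11, 6, 3, 7, 16, 9]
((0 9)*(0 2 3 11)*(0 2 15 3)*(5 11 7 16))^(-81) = (16)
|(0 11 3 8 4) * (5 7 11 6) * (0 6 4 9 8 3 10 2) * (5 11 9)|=12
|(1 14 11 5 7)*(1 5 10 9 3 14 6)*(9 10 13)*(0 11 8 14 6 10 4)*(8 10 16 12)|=26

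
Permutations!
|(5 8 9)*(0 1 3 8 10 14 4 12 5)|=|(0 1 3 8 9)(4 12 5 10 14)|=5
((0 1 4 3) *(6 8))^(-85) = ((0 1 4 3)(6 8))^(-85) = (0 3 4 1)(6 8)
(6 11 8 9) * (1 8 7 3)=(1 8 9 6 11 7 3)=[0, 8, 2, 1, 4, 5, 11, 3, 9, 6, 10, 7]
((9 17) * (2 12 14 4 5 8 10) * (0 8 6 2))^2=((0 8 10)(2 12 14 4 5 6)(9 17))^2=(17)(0 10 8)(2 14 5)(4 6 12)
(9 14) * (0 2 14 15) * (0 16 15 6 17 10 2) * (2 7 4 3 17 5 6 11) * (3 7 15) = [0, 1, 14, 17, 7, 6, 5, 4, 8, 11, 15, 2, 12, 13, 9, 16, 3, 10] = (2 14 9 11)(3 17 10 15 16)(4 7)(5 6)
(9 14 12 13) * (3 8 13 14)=[0, 1, 2, 8, 4, 5, 6, 7, 13, 3, 10, 11, 14, 9, 12]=(3 8 13 9)(12 14)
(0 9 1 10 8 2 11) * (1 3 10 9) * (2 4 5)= (0 1 9 3 10 8 4 5 2 11)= [1, 9, 11, 10, 5, 2, 6, 7, 4, 3, 8, 0]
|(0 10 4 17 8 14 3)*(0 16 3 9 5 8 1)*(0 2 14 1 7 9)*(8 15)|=|(0 10 4 17 7 9 5 15 8 1 2 14)(3 16)|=12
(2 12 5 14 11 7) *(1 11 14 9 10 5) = (14)(1 11 7 2 12)(5 9 10) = [0, 11, 12, 3, 4, 9, 6, 2, 8, 10, 5, 7, 1, 13, 14]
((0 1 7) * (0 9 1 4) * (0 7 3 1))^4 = ((0 4 7 9)(1 3))^4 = (9)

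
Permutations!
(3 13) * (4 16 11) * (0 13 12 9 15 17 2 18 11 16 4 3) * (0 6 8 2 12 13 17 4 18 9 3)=[17, 1, 9, 13, 18, 5, 8, 7, 2, 15, 10, 0, 3, 6, 14, 4, 16, 12, 11]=(0 17 12 3 13 6 8 2 9 15 4 18 11)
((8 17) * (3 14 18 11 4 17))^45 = (3 11 8 18 17 14 4)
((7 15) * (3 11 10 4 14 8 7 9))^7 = ((3 11 10 4 14 8 7 15 9))^7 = (3 15 8 4 11 9 7 14 10)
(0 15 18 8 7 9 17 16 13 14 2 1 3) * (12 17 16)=[15, 3, 1, 0, 4, 5, 6, 9, 7, 16, 10, 11, 17, 14, 2, 18, 13, 12, 8]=(0 15 18 8 7 9 16 13 14 2 1 3)(12 17)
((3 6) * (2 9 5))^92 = (2 5 9)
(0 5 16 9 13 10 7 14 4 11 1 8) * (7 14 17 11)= (0 5 16 9 13 10 14 4 7 17 11 1 8)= [5, 8, 2, 3, 7, 16, 6, 17, 0, 13, 14, 1, 12, 10, 4, 15, 9, 11]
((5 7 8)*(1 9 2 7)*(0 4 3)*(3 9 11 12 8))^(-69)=(0 2)(1 11 12 8 5)(3 9)(4 7)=((0 4 9 2 7 3)(1 11 12 8 5))^(-69)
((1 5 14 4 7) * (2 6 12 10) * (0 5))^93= ((0 5 14 4 7 1)(2 6 12 10))^93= (0 4)(1 14)(2 6 12 10)(5 7)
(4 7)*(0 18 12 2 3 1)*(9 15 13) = (0 18 12 2 3 1)(4 7)(9 15 13) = [18, 0, 3, 1, 7, 5, 6, 4, 8, 15, 10, 11, 2, 9, 14, 13, 16, 17, 12]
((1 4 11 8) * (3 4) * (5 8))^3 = ((1 3 4 11 5 8))^3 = (1 11)(3 5)(4 8)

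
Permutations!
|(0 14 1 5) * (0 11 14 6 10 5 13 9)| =9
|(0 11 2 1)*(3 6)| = 4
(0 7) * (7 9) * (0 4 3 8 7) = [9, 1, 2, 8, 3, 5, 6, 4, 7, 0] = (0 9)(3 8 7 4)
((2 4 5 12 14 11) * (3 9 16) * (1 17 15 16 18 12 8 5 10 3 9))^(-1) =((1 17 15 16 9 18 12 14 11 2 4 10 3)(5 8))^(-1) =(1 3 10 4 2 11 14 12 18 9 16 15 17)(5 8)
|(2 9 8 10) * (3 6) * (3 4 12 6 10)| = 15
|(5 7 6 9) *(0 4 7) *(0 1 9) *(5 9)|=|(9)(0 4 7 6)(1 5)|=4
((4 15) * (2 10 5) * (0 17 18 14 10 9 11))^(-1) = ((0 17 18 14 10 5 2 9 11)(4 15))^(-1) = (0 11 9 2 5 10 14 18 17)(4 15)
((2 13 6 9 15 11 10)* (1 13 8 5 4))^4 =(1 15 8 13 11 5 6 10 4 9 2)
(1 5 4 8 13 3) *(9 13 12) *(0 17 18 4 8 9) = (0 17 18 4 9 13 3 1 5 8 12) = [17, 5, 2, 1, 9, 8, 6, 7, 12, 13, 10, 11, 0, 3, 14, 15, 16, 18, 4]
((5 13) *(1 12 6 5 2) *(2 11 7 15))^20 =(1 6 13 7 2 12 5 11 15)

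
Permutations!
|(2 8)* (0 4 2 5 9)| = 6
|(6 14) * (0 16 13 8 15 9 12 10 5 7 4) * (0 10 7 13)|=18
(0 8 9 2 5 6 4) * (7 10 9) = (0 8 7 10 9 2 5 6 4) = [8, 1, 5, 3, 0, 6, 4, 10, 7, 2, 9]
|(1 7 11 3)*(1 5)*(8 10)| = |(1 7 11 3 5)(8 10)| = 10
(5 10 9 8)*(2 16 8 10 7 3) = (2 16 8 5 7 3)(9 10) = [0, 1, 16, 2, 4, 7, 6, 3, 5, 10, 9, 11, 12, 13, 14, 15, 8]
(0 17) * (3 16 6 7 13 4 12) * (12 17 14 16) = (0 14 16 6 7 13 4 17)(3 12) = [14, 1, 2, 12, 17, 5, 7, 13, 8, 9, 10, 11, 3, 4, 16, 15, 6, 0]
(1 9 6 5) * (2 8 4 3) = [0, 9, 8, 2, 3, 1, 5, 7, 4, 6] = (1 9 6 5)(2 8 4 3)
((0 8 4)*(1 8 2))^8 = (0 8 2 4 1)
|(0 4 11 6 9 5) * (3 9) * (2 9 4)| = 4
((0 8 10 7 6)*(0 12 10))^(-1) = (0 8)(6 7 10 12)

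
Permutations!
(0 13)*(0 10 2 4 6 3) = [13, 1, 4, 0, 6, 5, 3, 7, 8, 9, 2, 11, 12, 10] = (0 13 10 2 4 6 3)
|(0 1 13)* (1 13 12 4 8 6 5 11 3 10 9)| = 10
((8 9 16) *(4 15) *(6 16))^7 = (4 15)(6 9 8 16)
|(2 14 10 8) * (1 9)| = 4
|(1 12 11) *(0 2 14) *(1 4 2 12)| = 6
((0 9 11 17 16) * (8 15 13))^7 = (0 11 16 9 17)(8 15 13)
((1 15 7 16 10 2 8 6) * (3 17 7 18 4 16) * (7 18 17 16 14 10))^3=((1 15 17 18 4 14 10 2 8 6)(3 16 7))^3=(1 18 10 6 17 14 8 15 4 2)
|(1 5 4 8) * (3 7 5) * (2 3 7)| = |(1 7 5 4 8)(2 3)| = 10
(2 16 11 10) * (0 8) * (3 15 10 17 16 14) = (0 8)(2 14 3 15 10)(11 17 16) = [8, 1, 14, 15, 4, 5, 6, 7, 0, 9, 2, 17, 12, 13, 3, 10, 11, 16]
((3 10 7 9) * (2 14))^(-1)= (2 14)(3 9 7 10)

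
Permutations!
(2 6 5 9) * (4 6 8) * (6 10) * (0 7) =(0 7)(2 8 4 10 6 5 9) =[7, 1, 8, 3, 10, 9, 5, 0, 4, 2, 6]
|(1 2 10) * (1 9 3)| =|(1 2 10 9 3)| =5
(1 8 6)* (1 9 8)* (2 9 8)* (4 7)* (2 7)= (2 9 7 4)(6 8)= [0, 1, 9, 3, 2, 5, 8, 4, 6, 7]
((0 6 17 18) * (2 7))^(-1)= ((0 6 17 18)(2 7))^(-1)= (0 18 17 6)(2 7)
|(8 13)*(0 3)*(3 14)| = |(0 14 3)(8 13)| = 6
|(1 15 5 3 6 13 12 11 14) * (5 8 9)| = |(1 15 8 9 5 3 6 13 12 11 14)| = 11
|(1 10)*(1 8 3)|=4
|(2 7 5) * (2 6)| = 4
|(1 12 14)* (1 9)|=4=|(1 12 14 9)|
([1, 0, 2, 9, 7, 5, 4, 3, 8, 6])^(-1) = [1, 0, 2, 7, 6, 5, 9, 4, 8, 3]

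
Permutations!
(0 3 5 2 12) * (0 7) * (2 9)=[3, 1, 12, 5, 4, 9, 6, 0, 8, 2, 10, 11, 7]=(0 3 5 9 2 12 7)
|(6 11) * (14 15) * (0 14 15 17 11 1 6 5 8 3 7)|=8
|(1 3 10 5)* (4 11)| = |(1 3 10 5)(4 11)| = 4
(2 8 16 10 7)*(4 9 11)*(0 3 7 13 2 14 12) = (0 3 7 14 12)(2 8 16 10 13)(4 9 11) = [3, 1, 8, 7, 9, 5, 6, 14, 16, 11, 13, 4, 0, 2, 12, 15, 10]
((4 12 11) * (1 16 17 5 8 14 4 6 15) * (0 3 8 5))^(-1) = ((0 3 8 14 4 12 11 6 15 1 16 17))^(-1) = (0 17 16 1 15 6 11 12 4 14 8 3)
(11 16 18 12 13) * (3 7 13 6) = (3 7 13 11 16 18 12 6) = [0, 1, 2, 7, 4, 5, 3, 13, 8, 9, 10, 16, 6, 11, 14, 15, 18, 17, 12]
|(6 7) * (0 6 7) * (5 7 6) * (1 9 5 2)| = |(0 2 1 9 5 7 6)| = 7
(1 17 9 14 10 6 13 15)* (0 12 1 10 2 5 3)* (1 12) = (0 1 17 9 14 2 5 3)(6 13 15 10) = [1, 17, 5, 0, 4, 3, 13, 7, 8, 14, 6, 11, 12, 15, 2, 10, 16, 9]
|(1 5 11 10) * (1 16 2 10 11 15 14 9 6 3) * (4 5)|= 24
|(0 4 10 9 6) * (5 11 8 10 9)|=|(0 4 9 6)(5 11 8 10)|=4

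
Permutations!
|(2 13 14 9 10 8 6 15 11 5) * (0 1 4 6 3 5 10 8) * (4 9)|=14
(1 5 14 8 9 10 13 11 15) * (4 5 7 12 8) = (1 7 12 8 9 10 13 11 15)(4 5 14) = [0, 7, 2, 3, 5, 14, 6, 12, 9, 10, 13, 15, 8, 11, 4, 1]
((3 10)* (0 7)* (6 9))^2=(10)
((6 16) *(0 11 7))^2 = (16)(0 7 11)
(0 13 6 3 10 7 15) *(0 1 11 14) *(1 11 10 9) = (0 13 6 3 9 1 10 7 15 11 14) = [13, 10, 2, 9, 4, 5, 3, 15, 8, 1, 7, 14, 12, 6, 0, 11]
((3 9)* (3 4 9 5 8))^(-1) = ((3 5 8)(4 9))^(-1) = (3 8 5)(4 9)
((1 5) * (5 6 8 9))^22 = ((1 6 8 9 5))^22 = (1 8 5 6 9)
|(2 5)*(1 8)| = |(1 8)(2 5)| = 2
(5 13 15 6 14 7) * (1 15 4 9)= (1 15 6 14 7 5 13 4 9)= [0, 15, 2, 3, 9, 13, 14, 5, 8, 1, 10, 11, 12, 4, 7, 6]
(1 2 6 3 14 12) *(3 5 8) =(1 2 6 5 8 3 14 12) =[0, 2, 6, 14, 4, 8, 5, 7, 3, 9, 10, 11, 1, 13, 12]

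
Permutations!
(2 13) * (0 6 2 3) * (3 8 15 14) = (0 6 2 13 8 15 14 3) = [6, 1, 13, 0, 4, 5, 2, 7, 15, 9, 10, 11, 12, 8, 3, 14]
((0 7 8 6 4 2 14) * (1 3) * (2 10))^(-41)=(0 14 2 10 4 6 8 7)(1 3)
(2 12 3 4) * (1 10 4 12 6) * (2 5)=[0, 10, 6, 12, 5, 2, 1, 7, 8, 9, 4, 11, 3]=(1 10 4 5 2 6)(3 12)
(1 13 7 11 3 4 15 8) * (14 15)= [0, 13, 2, 4, 14, 5, 6, 11, 1, 9, 10, 3, 12, 7, 15, 8]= (1 13 7 11 3 4 14 15 8)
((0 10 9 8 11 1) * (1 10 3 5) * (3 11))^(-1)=((0 11 10 9 8 3 5 1))^(-1)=(0 1 5 3 8 9 10 11)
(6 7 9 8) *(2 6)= [0, 1, 6, 3, 4, 5, 7, 9, 2, 8]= (2 6 7 9 8)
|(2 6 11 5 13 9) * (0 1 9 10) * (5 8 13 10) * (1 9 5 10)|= |(0 9 2 6 11 8 13 10)(1 5)|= 8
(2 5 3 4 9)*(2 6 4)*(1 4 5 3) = (1 4 9 6 5)(2 3) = [0, 4, 3, 2, 9, 1, 5, 7, 8, 6]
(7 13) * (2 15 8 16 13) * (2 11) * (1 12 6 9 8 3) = (1 12 6 9 8 16 13 7 11 2 15 3) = [0, 12, 15, 1, 4, 5, 9, 11, 16, 8, 10, 2, 6, 7, 14, 3, 13]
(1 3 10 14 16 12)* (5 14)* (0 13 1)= [13, 3, 2, 10, 4, 14, 6, 7, 8, 9, 5, 11, 0, 1, 16, 15, 12]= (0 13 1 3 10 5 14 16 12)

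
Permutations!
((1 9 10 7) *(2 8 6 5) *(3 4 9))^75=(1 9)(2 5 6 8)(3 10)(4 7)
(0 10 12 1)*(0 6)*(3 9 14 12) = [10, 6, 2, 9, 4, 5, 0, 7, 8, 14, 3, 11, 1, 13, 12] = (0 10 3 9 14 12 1 6)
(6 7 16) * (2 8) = [0, 1, 8, 3, 4, 5, 7, 16, 2, 9, 10, 11, 12, 13, 14, 15, 6] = (2 8)(6 7 16)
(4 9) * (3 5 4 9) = (9)(3 5 4) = [0, 1, 2, 5, 3, 4, 6, 7, 8, 9]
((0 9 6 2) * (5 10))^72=(10)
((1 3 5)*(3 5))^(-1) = (1 5)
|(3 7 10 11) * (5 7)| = |(3 5 7 10 11)| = 5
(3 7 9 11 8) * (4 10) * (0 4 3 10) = (0 4)(3 7 9 11 8 10) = [4, 1, 2, 7, 0, 5, 6, 9, 10, 11, 3, 8]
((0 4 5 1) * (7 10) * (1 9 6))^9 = (0 9)(1 5)(4 6)(7 10)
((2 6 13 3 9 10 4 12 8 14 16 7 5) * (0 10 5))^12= ((0 10 4 12 8 14 16 7)(2 6 13 3 9 5))^12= (0 8)(4 16)(7 12)(10 14)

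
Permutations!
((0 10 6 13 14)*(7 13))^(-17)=(0 10 6 7 13 14)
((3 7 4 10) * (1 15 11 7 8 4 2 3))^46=(1 15 11 7 2 3 8 4 10)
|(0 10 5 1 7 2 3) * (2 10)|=12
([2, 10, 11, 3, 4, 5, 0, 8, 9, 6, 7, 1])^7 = (0 9 7 1 2 6 8 10 11)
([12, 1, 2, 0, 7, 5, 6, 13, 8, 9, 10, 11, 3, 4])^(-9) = (13)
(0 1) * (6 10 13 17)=(0 1)(6 10 13 17)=[1, 0, 2, 3, 4, 5, 10, 7, 8, 9, 13, 11, 12, 17, 14, 15, 16, 6]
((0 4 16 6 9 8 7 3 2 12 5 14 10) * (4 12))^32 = (16)(0 5 10 12 14)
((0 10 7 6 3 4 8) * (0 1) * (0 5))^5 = (0 4 10 8 7 1 6 5 3)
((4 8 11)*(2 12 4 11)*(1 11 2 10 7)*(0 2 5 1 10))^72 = (0 12 8 2 4)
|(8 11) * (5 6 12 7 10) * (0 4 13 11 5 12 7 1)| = |(0 4 13 11 8 5 6 7 10 12 1)| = 11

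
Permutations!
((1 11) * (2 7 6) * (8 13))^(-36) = ((1 11)(2 7 6)(8 13))^(-36) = (13)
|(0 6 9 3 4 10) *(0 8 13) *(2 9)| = 9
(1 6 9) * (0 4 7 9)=(0 4 7 9 1 6)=[4, 6, 2, 3, 7, 5, 0, 9, 8, 1]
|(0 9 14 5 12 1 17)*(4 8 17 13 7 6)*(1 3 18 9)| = |(0 1 13 7 6 4 8 17)(3 18 9 14 5 12)| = 24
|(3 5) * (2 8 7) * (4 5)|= 3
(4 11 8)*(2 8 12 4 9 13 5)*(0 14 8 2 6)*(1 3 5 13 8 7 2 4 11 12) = (0 14 7 2 4 12 11 1 3 5 6)(8 9) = [14, 3, 4, 5, 12, 6, 0, 2, 9, 8, 10, 1, 11, 13, 7]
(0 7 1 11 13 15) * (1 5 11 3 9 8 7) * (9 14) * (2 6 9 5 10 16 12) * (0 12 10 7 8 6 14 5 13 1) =(1 3 5 11)(2 14 13 15 12)(6 9)(10 16) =[0, 3, 14, 5, 4, 11, 9, 7, 8, 6, 16, 1, 2, 15, 13, 12, 10]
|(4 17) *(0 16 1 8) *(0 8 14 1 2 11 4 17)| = |(17)(0 16 2 11 4)(1 14)| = 10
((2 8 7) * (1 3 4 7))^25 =(1 3 4 7 2 8)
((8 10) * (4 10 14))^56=(14)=((4 10 8 14))^56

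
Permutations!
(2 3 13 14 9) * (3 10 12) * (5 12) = [0, 1, 10, 13, 4, 12, 6, 7, 8, 2, 5, 11, 3, 14, 9] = (2 10 5 12 3 13 14 9)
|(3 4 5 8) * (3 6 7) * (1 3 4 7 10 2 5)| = 20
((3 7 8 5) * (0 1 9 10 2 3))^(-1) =(0 5 8 7 3 2 10 9 1)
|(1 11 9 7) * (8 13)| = |(1 11 9 7)(8 13)| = 4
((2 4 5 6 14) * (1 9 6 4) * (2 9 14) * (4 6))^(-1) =(1 2 6 5 4 9 14)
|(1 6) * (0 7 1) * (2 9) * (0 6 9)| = 5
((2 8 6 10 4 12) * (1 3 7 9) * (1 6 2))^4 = (1 6)(3 10)(4 7)(9 12)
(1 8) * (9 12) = (1 8)(9 12) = [0, 8, 2, 3, 4, 5, 6, 7, 1, 12, 10, 11, 9]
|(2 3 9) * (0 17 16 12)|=12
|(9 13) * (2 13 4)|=|(2 13 9 4)|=4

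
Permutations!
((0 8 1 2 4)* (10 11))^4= ((0 8 1 2 4)(10 11))^4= (11)(0 4 2 1 8)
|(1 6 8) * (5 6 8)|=2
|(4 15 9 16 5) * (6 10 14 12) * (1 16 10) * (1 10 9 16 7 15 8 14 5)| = |(1 7 15 16)(4 8 14 12 6 10 5)| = 28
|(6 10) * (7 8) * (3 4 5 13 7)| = 6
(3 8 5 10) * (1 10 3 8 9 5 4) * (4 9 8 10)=[0, 4, 2, 8, 1, 3, 6, 7, 9, 5, 10]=(10)(1 4)(3 8 9 5)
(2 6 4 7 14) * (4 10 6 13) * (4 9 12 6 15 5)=(2 13 9 12 6 10 15 5 4 7 14)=[0, 1, 13, 3, 7, 4, 10, 14, 8, 12, 15, 11, 6, 9, 2, 5]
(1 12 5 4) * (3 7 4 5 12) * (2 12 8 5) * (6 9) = (1 3 7 4)(2 12 8 5)(6 9) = [0, 3, 12, 7, 1, 2, 9, 4, 5, 6, 10, 11, 8]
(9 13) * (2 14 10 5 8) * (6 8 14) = (2 6 8)(5 14 10)(9 13) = [0, 1, 6, 3, 4, 14, 8, 7, 2, 13, 5, 11, 12, 9, 10]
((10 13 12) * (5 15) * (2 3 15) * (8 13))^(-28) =(15)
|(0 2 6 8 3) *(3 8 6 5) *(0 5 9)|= 6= |(0 2 9)(3 5)|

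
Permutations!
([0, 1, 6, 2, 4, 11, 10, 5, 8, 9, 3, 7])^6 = (11)(2 10)(3 6)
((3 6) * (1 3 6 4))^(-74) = ((6)(1 3 4))^(-74) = (6)(1 3 4)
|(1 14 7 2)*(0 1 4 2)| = 4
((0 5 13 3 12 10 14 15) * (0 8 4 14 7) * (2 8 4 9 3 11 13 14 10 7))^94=(0 12 9 2 4 14)(3 8 10 15 5 7)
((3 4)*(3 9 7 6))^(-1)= ((3 4 9 7 6))^(-1)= (3 6 7 9 4)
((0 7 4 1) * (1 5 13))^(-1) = (0 1 13 5 4 7)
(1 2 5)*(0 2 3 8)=(0 2 5 1 3 8)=[2, 3, 5, 8, 4, 1, 6, 7, 0]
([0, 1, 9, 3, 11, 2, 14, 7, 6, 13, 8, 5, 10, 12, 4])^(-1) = [0, 1, 5, 3, 14, 11, 8, 7, 10, 2, 12, 4, 13, 9, 6]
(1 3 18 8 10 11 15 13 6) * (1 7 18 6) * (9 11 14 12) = [0, 3, 2, 6, 4, 5, 7, 18, 10, 11, 14, 15, 9, 1, 12, 13, 16, 17, 8] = (1 3 6 7 18 8 10 14 12 9 11 15 13)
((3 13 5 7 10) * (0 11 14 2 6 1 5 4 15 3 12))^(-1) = ((0 11 14 2 6 1 5 7 10 12)(3 13 4 15))^(-1) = (0 12 10 7 5 1 6 2 14 11)(3 15 4 13)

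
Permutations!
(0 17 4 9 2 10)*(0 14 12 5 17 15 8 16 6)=(0 15 8 16 6)(2 10 14 12 5 17 4 9)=[15, 1, 10, 3, 9, 17, 0, 7, 16, 2, 14, 11, 5, 13, 12, 8, 6, 4]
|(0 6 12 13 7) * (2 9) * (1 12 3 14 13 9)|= |(0 6 3 14 13 7)(1 12 9 2)|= 12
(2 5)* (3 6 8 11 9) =(2 5)(3 6 8 11 9) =[0, 1, 5, 6, 4, 2, 8, 7, 11, 3, 10, 9]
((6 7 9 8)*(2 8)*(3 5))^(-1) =(2 9 7 6 8)(3 5)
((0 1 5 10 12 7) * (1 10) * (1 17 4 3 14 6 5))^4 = ((0 10 12 7)(3 14 6 5 17 4))^4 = (3 17 6)(4 5 14)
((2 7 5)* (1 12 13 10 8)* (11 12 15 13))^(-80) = ((1 15 13 10 8)(2 7 5)(11 12))^(-80) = (15)(2 7 5)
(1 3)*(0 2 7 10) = (0 2 7 10)(1 3) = [2, 3, 7, 1, 4, 5, 6, 10, 8, 9, 0]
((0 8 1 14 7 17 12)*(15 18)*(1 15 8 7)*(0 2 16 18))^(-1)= ((0 7 17 12 2 16 18 8 15)(1 14))^(-1)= (0 15 8 18 16 2 12 17 7)(1 14)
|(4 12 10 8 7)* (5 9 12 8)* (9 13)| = 15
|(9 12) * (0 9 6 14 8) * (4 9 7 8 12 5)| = |(0 7 8)(4 9 5)(6 14 12)| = 3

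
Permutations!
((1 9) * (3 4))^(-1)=(1 9)(3 4)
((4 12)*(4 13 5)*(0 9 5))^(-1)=((0 9 5 4 12 13))^(-1)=(0 13 12 4 5 9)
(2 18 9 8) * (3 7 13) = [0, 1, 18, 7, 4, 5, 6, 13, 2, 8, 10, 11, 12, 3, 14, 15, 16, 17, 9] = (2 18 9 8)(3 7 13)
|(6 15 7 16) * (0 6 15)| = 6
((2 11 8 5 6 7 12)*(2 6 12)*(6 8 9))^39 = (12)(2 7 6 9 11)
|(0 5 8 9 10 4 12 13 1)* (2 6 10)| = 11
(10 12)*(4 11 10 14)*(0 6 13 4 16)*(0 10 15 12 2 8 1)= (0 6 13 4 11 15 12 14 16 10 2 8 1)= [6, 0, 8, 3, 11, 5, 13, 7, 1, 9, 2, 15, 14, 4, 16, 12, 10]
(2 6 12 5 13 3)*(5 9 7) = (2 6 12 9 7 5 13 3) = [0, 1, 6, 2, 4, 13, 12, 5, 8, 7, 10, 11, 9, 3]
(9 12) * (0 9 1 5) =(0 9 12 1 5) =[9, 5, 2, 3, 4, 0, 6, 7, 8, 12, 10, 11, 1]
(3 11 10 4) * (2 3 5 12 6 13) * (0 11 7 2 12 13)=[11, 1, 3, 7, 5, 13, 0, 2, 8, 9, 4, 10, 6, 12]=(0 11 10 4 5 13 12 6)(2 3 7)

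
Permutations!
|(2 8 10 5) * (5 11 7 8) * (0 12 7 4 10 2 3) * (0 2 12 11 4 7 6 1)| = 42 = |(0 11 7 8 12 6 1)(2 5 3)(4 10)|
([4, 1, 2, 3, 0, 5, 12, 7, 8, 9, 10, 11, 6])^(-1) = [4, 1, 2, 3, 0, 5, 12, 7, 8, 9, 10, 11, 6]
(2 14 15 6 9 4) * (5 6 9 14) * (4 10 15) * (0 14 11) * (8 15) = [14, 1, 5, 3, 2, 6, 11, 7, 15, 10, 8, 0, 12, 13, 4, 9] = (0 14 4 2 5 6 11)(8 15 9 10)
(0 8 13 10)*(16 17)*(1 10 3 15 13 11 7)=(0 8 11 7 1 10)(3 15 13)(16 17)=[8, 10, 2, 15, 4, 5, 6, 1, 11, 9, 0, 7, 12, 3, 14, 13, 17, 16]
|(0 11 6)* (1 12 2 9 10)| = |(0 11 6)(1 12 2 9 10)| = 15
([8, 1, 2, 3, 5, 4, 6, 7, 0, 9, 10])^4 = (10)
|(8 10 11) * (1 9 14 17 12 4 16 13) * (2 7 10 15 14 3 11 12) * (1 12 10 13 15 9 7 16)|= 20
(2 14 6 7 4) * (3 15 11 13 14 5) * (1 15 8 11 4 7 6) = [0, 15, 5, 8, 2, 3, 6, 7, 11, 9, 10, 13, 12, 14, 1, 4] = (1 15 4 2 5 3 8 11 13 14)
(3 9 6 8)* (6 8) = (3 9 8) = [0, 1, 2, 9, 4, 5, 6, 7, 3, 8]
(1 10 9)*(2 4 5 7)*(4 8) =(1 10 9)(2 8 4 5 7) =[0, 10, 8, 3, 5, 7, 6, 2, 4, 1, 9]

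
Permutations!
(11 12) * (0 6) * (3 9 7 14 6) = (0 3 9 7 14 6)(11 12) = [3, 1, 2, 9, 4, 5, 0, 14, 8, 7, 10, 12, 11, 13, 6]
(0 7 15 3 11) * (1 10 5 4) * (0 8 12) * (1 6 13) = (0 7 15 3 11 8 12)(1 10 5 4 6 13) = [7, 10, 2, 11, 6, 4, 13, 15, 12, 9, 5, 8, 0, 1, 14, 3]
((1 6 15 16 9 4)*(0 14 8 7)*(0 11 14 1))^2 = ((0 1 6 15 16 9 4)(7 11 14 8))^2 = (0 6 16 4 1 15 9)(7 14)(8 11)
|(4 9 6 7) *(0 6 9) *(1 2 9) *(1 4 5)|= |(0 6 7 5 1 2 9 4)|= 8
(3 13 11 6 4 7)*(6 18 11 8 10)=[0, 1, 2, 13, 7, 5, 4, 3, 10, 9, 6, 18, 12, 8, 14, 15, 16, 17, 11]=(3 13 8 10 6 4 7)(11 18)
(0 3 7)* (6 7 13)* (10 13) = (0 3 10 13 6 7) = [3, 1, 2, 10, 4, 5, 7, 0, 8, 9, 13, 11, 12, 6]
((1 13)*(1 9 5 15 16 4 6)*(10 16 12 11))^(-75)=((1 13 9 5 15 12 11 10 16 4 6))^(-75)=(1 9 15 11 16 6 13 5 12 10 4)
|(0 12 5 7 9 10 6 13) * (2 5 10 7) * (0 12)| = |(2 5)(6 13 12 10)(7 9)| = 4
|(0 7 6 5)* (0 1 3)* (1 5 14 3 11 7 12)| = |(0 12 1 11 7 6 14 3)| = 8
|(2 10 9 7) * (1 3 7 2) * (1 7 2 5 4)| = 7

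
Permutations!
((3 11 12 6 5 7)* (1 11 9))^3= ((1 11 12 6 5 7 3 9))^3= (1 6 3 11 5 9 12 7)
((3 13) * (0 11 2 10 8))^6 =(13)(0 11 2 10 8)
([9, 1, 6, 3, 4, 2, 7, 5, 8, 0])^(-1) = [9, 1, 5, 3, 4, 7, 2, 6, 8, 0]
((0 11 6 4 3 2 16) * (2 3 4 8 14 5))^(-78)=((0 11 6 8 14 5 2 16))^(-78)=(0 6 14 2)(5 16 11 8)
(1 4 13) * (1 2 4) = [0, 1, 4, 3, 13, 5, 6, 7, 8, 9, 10, 11, 12, 2] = (2 4 13)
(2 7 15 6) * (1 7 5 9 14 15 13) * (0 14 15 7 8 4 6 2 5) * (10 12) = (0 14 7 13 1 8 4 6 5 9 15 2)(10 12) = [14, 8, 0, 3, 6, 9, 5, 13, 4, 15, 12, 11, 10, 1, 7, 2]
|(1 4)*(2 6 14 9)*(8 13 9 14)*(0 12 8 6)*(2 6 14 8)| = 30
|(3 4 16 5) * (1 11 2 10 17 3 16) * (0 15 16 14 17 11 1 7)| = 9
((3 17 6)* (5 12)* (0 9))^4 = (3 17 6)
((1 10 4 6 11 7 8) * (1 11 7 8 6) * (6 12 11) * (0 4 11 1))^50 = (1 10 11 8 6 7 12)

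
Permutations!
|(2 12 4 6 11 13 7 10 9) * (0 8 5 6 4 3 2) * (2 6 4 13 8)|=13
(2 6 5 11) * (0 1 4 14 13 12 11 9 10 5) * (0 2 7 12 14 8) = (0 1 4 8)(2 6)(5 9 10)(7 12 11)(13 14) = [1, 4, 6, 3, 8, 9, 2, 12, 0, 10, 5, 7, 11, 14, 13]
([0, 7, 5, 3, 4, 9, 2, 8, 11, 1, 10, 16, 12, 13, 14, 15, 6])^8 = [0, 9, 6, 3, 4, 2, 16, 1, 7, 5, 10, 8, 12, 13, 14, 15, 11]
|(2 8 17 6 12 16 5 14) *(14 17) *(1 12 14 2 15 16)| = 6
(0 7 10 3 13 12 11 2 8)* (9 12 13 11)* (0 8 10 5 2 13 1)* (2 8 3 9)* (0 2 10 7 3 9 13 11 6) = (0 3 6)(1 2 7 5 8 9 12 10 13) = [3, 2, 7, 6, 4, 8, 0, 5, 9, 12, 13, 11, 10, 1]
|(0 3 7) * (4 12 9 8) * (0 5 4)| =|(0 3 7 5 4 12 9 8)| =8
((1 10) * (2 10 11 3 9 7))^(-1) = ((1 11 3 9 7 2 10))^(-1) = (1 10 2 7 9 3 11)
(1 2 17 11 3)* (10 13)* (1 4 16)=(1 2 17 11 3 4 16)(10 13)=[0, 2, 17, 4, 16, 5, 6, 7, 8, 9, 13, 3, 12, 10, 14, 15, 1, 11]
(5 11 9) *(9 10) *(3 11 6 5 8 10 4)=(3 11 4)(5 6)(8 10 9)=[0, 1, 2, 11, 3, 6, 5, 7, 10, 8, 9, 4]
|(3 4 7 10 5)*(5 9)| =6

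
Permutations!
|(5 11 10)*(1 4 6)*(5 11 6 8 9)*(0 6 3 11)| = 10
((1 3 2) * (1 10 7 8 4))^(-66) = ((1 3 2 10 7 8 4))^(-66) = (1 7 3 8 2 4 10)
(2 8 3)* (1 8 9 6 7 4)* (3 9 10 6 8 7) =(1 7 4)(2 10 6 3)(8 9) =[0, 7, 10, 2, 1, 5, 3, 4, 9, 8, 6]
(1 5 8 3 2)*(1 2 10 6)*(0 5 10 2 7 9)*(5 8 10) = (0 8 3 2 7 9)(1 5 10 6) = [8, 5, 7, 2, 4, 10, 1, 9, 3, 0, 6]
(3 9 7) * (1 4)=(1 4)(3 9 7)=[0, 4, 2, 9, 1, 5, 6, 3, 8, 7]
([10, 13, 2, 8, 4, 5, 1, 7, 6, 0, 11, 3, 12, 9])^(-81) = [0, 1, 2, 3, 4, 5, 6, 7, 8, 9, 10, 11, 12, 13]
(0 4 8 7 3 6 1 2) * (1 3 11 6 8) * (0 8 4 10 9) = [10, 2, 8, 4, 1, 5, 3, 11, 7, 0, 9, 6] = (0 10 9)(1 2 8 7 11 6 3 4)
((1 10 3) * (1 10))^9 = (3 10)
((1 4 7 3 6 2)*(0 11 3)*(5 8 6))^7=((0 11 3 5 8 6 2 1 4 7))^7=(0 1 8 11 4 6 3 7 2 5)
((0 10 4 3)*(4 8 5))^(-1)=(0 3 4 5 8 10)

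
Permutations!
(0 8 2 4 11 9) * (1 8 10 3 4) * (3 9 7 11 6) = [10, 8, 1, 4, 6, 5, 3, 11, 2, 0, 9, 7] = (0 10 9)(1 8 2)(3 4 6)(7 11)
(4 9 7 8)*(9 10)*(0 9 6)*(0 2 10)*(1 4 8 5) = [9, 4, 10, 3, 0, 1, 2, 5, 8, 7, 6] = (0 9 7 5 1 4)(2 10 6)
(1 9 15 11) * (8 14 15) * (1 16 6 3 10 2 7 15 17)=(1 9 8 14 17)(2 7 15 11 16 6 3 10)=[0, 9, 7, 10, 4, 5, 3, 15, 14, 8, 2, 16, 12, 13, 17, 11, 6, 1]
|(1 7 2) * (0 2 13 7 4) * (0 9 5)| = 6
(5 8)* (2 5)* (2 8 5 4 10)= (2 4 10)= [0, 1, 4, 3, 10, 5, 6, 7, 8, 9, 2]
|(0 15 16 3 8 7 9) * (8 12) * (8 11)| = 9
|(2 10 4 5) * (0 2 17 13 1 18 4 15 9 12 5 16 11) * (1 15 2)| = |(0 1 18 4 16 11)(2 10)(5 17 13 15 9 12)| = 6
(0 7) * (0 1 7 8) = [8, 7, 2, 3, 4, 5, 6, 1, 0] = (0 8)(1 7)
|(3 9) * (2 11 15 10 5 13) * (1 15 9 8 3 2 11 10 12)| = 6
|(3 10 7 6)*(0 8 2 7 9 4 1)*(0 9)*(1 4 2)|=|(0 8 1 9 2 7 6 3 10)|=9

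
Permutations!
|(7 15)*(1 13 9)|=6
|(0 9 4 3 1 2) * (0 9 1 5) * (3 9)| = |(0 1 2 3 5)(4 9)| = 10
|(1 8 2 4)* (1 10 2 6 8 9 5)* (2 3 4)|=6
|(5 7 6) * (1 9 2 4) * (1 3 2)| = 6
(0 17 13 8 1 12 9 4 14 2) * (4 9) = [17, 12, 0, 3, 14, 5, 6, 7, 1, 9, 10, 11, 4, 8, 2, 15, 16, 13] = (0 17 13 8 1 12 4 14 2)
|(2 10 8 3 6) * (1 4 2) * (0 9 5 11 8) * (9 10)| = 18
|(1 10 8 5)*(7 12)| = |(1 10 8 5)(7 12)| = 4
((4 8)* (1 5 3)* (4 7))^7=(1 5 3)(4 8 7)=((1 5 3)(4 8 7))^7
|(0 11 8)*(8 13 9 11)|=6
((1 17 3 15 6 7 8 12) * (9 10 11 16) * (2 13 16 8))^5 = ((1 17 3 15 6 7 2 13 16 9 10 11 8 12))^5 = (1 7 10 17 2 11 3 13 8 15 16 12 6 9)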